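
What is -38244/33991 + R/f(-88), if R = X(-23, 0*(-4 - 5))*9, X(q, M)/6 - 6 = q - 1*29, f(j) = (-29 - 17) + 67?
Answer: -28412256/237937 ≈ -119.41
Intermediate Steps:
f(j) = 21 (f(j) = -46 + 67 = 21)
X(q, M) = -138 + 6*q (X(q, M) = 36 + 6*(q - 1*29) = 36 + 6*(q - 29) = 36 + 6*(-29 + q) = 36 + (-174 + 6*q) = -138 + 6*q)
R = -2484 (R = (-138 + 6*(-23))*9 = (-138 - 138)*9 = -276*9 = -2484)
-38244/33991 + R/f(-88) = -38244/33991 - 2484/21 = -38244*1/33991 - 2484*1/21 = -38244/33991 - 828/7 = -28412256/237937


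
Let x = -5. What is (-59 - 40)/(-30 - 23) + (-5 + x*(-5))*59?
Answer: 62639/53 ≈ 1181.9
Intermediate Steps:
(-59 - 40)/(-30 - 23) + (-5 + x*(-5))*59 = (-59 - 40)/(-30 - 23) + (-5 - 5*(-5))*59 = -99/(-53) + (-5 + 25)*59 = -99*(-1/53) + 20*59 = 99/53 + 1180 = 62639/53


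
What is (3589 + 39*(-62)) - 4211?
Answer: -3040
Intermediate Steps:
(3589 + 39*(-62)) - 4211 = (3589 - 2418) - 4211 = 1171 - 4211 = -3040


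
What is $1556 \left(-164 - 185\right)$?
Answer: $-543044$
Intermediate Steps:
$1556 \left(-164 - 185\right) = 1556 \left(-349\right) = -543044$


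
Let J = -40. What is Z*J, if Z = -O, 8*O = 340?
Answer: 1700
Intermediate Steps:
O = 85/2 (O = (⅛)*340 = 85/2 ≈ 42.500)
Z = -85/2 (Z = -1*85/2 = -85/2 ≈ -42.500)
Z*J = -85/2*(-40) = 1700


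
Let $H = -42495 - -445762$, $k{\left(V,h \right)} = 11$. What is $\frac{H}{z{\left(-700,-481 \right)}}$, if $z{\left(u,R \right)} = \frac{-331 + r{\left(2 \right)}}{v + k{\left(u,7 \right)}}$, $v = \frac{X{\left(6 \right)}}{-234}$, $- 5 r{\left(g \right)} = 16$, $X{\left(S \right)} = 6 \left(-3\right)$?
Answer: $- \frac{96784080}{7241} \approx -13366.0$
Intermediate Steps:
$X{\left(S \right)} = -18$
$r{\left(g \right)} = - \frac{16}{5}$ ($r{\left(g \right)} = \left(- \frac{1}{5}\right) 16 = - \frac{16}{5}$)
$v = \frac{1}{13}$ ($v = - \frac{18}{-234} = \left(-18\right) \left(- \frac{1}{234}\right) = \frac{1}{13} \approx 0.076923$)
$z{\left(u,R \right)} = - \frac{7241}{240}$ ($z{\left(u,R \right)} = \frac{-331 - \frac{16}{5}}{\frac{1}{13} + 11} = - \frac{1671}{5 \cdot \frac{144}{13}} = \left(- \frac{1671}{5}\right) \frac{13}{144} = - \frac{7241}{240}$)
$H = 403267$ ($H = -42495 + 445762 = 403267$)
$\frac{H}{z{\left(-700,-481 \right)}} = \frac{403267}{- \frac{7241}{240}} = 403267 \left(- \frac{240}{7241}\right) = - \frac{96784080}{7241}$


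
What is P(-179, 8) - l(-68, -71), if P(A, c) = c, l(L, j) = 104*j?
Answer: 7392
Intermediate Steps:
P(-179, 8) - l(-68, -71) = 8 - 104*(-71) = 8 - 1*(-7384) = 8 + 7384 = 7392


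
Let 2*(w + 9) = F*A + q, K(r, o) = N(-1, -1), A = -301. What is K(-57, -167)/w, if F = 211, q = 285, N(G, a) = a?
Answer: 1/31622 ≈ 3.1624e-5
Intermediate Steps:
K(r, o) = -1
w = -31622 (w = -9 + (211*(-301) + 285)/2 = -9 + (-63511 + 285)/2 = -9 + (½)*(-63226) = -9 - 31613 = -31622)
K(-57, -167)/w = -1/(-31622) = -1*(-1/31622) = 1/31622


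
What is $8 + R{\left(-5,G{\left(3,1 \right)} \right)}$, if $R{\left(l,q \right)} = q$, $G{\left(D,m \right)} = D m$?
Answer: $11$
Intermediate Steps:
$8 + R{\left(-5,G{\left(3,1 \right)} \right)} = 8 + 3 \cdot 1 = 8 + 3 = 11$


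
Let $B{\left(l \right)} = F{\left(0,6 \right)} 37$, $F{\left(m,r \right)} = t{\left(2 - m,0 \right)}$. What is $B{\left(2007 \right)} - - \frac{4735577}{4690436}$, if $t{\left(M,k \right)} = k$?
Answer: $\frac{4735577}{4690436} \approx 1.0096$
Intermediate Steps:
$F{\left(m,r \right)} = 0$
$B{\left(l \right)} = 0$ ($B{\left(l \right)} = 0 \cdot 37 = 0$)
$B{\left(2007 \right)} - - \frac{4735577}{4690436} = 0 - - \frac{4735577}{4690436} = 0 + \frac{4735577}{4690436} = \frac{4735577}{4690436}$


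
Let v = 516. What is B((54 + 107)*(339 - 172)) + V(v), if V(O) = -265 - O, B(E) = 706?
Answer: -75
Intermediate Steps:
B((54 + 107)*(339 - 172)) + V(v) = 706 + (-265 - 1*516) = 706 + (-265 - 516) = 706 - 781 = -75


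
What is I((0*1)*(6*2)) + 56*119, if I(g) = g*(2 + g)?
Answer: 6664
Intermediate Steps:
I((0*1)*(6*2)) + 56*119 = ((0*1)*(6*2))*(2 + (0*1)*(6*2)) + 56*119 = (0*12)*(2 + 0*12) + 6664 = 0*(2 + 0) + 6664 = 0*2 + 6664 = 0 + 6664 = 6664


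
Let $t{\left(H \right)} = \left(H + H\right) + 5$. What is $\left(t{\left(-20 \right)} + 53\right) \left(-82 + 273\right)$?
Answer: $3438$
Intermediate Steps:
$t{\left(H \right)} = 5 + 2 H$ ($t{\left(H \right)} = 2 H + 5 = 5 + 2 H$)
$\left(t{\left(-20 \right)} + 53\right) \left(-82 + 273\right) = \left(\left(5 + 2 \left(-20\right)\right) + 53\right) \left(-82 + 273\right) = \left(\left(5 - 40\right) + 53\right) 191 = \left(-35 + 53\right) 191 = 18 \cdot 191 = 3438$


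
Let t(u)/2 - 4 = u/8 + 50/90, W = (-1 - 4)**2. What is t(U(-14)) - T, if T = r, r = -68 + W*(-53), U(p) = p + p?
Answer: 12556/9 ≈ 1395.1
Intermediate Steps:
U(p) = 2*p
W = 25 (W = (-5)**2 = 25)
r = -1393 (r = -68 + 25*(-53) = -68 - 1325 = -1393)
t(u) = 82/9 + u/4 (t(u) = 8 + 2*(u/8 + 50/90) = 8 + 2*(u*(1/8) + 50*(1/90)) = 8 + 2*(u/8 + 5/9) = 8 + 2*(5/9 + u/8) = 8 + (10/9 + u/4) = 82/9 + u/4)
T = -1393
t(U(-14)) - T = (82/9 + (2*(-14))/4) - 1*(-1393) = (82/9 + (1/4)*(-28)) + 1393 = (82/9 - 7) + 1393 = 19/9 + 1393 = 12556/9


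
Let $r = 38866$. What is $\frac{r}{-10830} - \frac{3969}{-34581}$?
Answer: $- \frac{216840146}{62418705} \approx -3.474$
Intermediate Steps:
$\frac{r}{-10830} - \frac{3969}{-34581} = \frac{38866}{-10830} - \frac{3969}{-34581} = 38866 \left(- \frac{1}{10830}\right) - - \frac{1323}{11527} = - \frac{19433}{5415} + \frac{1323}{11527} = - \frac{216840146}{62418705}$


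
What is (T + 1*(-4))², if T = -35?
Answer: 1521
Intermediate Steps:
(T + 1*(-4))² = (-35 + 1*(-4))² = (-35 - 4)² = (-39)² = 1521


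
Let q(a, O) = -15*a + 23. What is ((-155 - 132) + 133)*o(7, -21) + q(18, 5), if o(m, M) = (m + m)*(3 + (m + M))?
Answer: 23469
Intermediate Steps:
q(a, O) = 23 - 15*a
o(m, M) = 2*m*(3 + M + m) (o(m, M) = (2*m)*(3 + (M + m)) = (2*m)*(3 + M + m) = 2*m*(3 + M + m))
((-155 - 132) + 133)*o(7, -21) + q(18, 5) = ((-155 - 132) + 133)*(2*7*(3 - 21 + 7)) + (23 - 15*18) = (-287 + 133)*(2*7*(-11)) + (23 - 270) = -154*(-154) - 247 = 23716 - 247 = 23469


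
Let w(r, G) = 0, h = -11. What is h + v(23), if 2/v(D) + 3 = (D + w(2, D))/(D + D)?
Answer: -59/5 ≈ -11.800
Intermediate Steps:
v(D) = -⅘ (v(D) = 2/(-3 + (D + 0)/(D + D)) = 2/(-3 + D/((2*D))) = 2/(-3 + D*(1/(2*D))) = 2/(-3 + ½) = 2/(-5/2) = 2*(-⅖) = -⅘)
h + v(23) = -11 - ⅘ = -59/5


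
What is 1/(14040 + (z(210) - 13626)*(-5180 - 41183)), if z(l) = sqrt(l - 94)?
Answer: 315878139/199557872723596040 + 46363*sqrt(29)/199557872723596040 ≈ 1.5841e-9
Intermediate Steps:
z(l) = sqrt(-94 + l)
1/(14040 + (z(210) - 13626)*(-5180 - 41183)) = 1/(14040 + (sqrt(-94 + 210) - 13626)*(-5180 - 41183)) = 1/(14040 + (sqrt(116) - 13626)*(-46363)) = 1/(14040 + (2*sqrt(29) - 13626)*(-46363)) = 1/(14040 + (-13626 + 2*sqrt(29))*(-46363)) = 1/(14040 + (631742238 - 92726*sqrt(29))) = 1/(631756278 - 92726*sqrt(29))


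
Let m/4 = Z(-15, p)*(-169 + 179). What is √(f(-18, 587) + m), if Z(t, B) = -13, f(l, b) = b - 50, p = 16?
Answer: √17 ≈ 4.1231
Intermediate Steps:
f(l, b) = -50 + b
m = -520 (m = 4*(-13*(-169 + 179)) = 4*(-13*10) = 4*(-130) = -520)
√(f(-18, 587) + m) = √((-50 + 587) - 520) = √(537 - 520) = √17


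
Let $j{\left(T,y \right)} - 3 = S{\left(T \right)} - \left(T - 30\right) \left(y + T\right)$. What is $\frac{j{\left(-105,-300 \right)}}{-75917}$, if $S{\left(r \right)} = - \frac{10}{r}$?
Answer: $\frac{1148110}{1594257} \approx 0.72015$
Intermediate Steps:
$j{\left(T,y \right)} = 3 - \frac{10}{T} - \left(-30 + T\right) \left(T + y\right)$ ($j{\left(T,y \right)} = 3 - \left(\frac{10}{T} + \left(T - 30\right) \left(y + T\right)\right) = 3 - \left(\frac{10}{T} + \left(-30 + T\right) \left(T + y\right)\right) = 3 - \frac{10}{T} - \left(-30 + T\right) \left(T + y\right)$)
$\frac{j{\left(-105,-300 \right)}}{-75917} = \frac{3 - \left(-105\right)^{2} - \frac{10}{-105} + 30 \left(-105\right) + 30 \left(-300\right) - \left(-105\right) \left(-300\right)}{-75917} = \left(3 - 11025 - - \frac{2}{21} - 3150 - 9000 - 31500\right) \left(- \frac{1}{75917}\right) = \left(3 - 11025 + \frac{2}{21} - 3150 - 9000 - 31500\right) \left(- \frac{1}{75917}\right) = \left(- \frac{1148110}{21}\right) \left(- \frac{1}{75917}\right) = \frac{1148110}{1594257}$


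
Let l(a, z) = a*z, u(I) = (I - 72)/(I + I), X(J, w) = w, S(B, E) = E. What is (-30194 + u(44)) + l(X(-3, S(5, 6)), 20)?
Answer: -661635/22 ≈ -30074.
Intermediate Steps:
u(I) = (-72 + I)/(2*I) (u(I) = (-72 + I)/((2*I)) = (-72 + I)*(1/(2*I)) = (-72 + I)/(2*I))
(-30194 + u(44)) + l(X(-3, S(5, 6)), 20) = (-30194 + (1/2)*(-72 + 44)/44) + 6*20 = (-30194 + (1/2)*(1/44)*(-28)) + 120 = (-30194 - 7/22) + 120 = -664275/22 + 120 = -661635/22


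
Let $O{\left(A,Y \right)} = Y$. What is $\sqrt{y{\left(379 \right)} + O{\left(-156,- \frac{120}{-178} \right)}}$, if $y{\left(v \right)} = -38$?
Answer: $\frac{i \sqrt{295658}}{89} \approx 6.1095 i$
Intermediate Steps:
$\sqrt{y{\left(379 \right)} + O{\left(-156,- \frac{120}{-178} \right)}} = \sqrt{-38 - \frac{120}{-178}} = \sqrt{-38 - - \frac{60}{89}} = \sqrt{-38 + \frac{60}{89}} = \sqrt{- \frac{3322}{89}} = \frac{i \sqrt{295658}}{89}$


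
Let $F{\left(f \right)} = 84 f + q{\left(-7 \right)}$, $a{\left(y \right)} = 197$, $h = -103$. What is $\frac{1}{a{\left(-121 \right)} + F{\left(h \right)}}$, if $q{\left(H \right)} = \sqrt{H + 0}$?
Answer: $- \frac{8455}{71487032} - \frac{i \sqrt{7}}{71487032} \approx -0.00011827 - 3.701 \cdot 10^{-8} i$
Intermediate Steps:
$q{\left(H \right)} = \sqrt{H}$
$F{\left(f \right)} = 84 f + i \sqrt{7}$ ($F{\left(f \right)} = 84 f + \sqrt{-7} = 84 f + i \sqrt{7}$)
$\frac{1}{a{\left(-121 \right)} + F{\left(h \right)}} = \frac{1}{197 + \left(84 \left(-103\right) + i \sqrt{7}\right)} = \frac{1}{197 - \left(8652 - i \sqrt{7}\right)} = \frac{1}{-8455 + i \sqrt{7}}$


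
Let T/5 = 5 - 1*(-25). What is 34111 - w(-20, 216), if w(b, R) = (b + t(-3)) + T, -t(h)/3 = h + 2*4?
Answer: 33996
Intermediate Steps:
t(h) = -24 - 3*h (t(h) = -3*(h + 2*4) = -3*(h + 8) = -3*(8 + h) = -24 - 3*h)
T = 150 (T = 5*(5 - 1*(-25)) = 5*(5 + 25) = 5*30 = 150)
w(b, R) = 135 + b (w(b, R) = (b + (-24 - 3*(-3))) + 150 = (b + (-24 + 9)) + 150 = (b - 15) + 150 = (-15 + b) + 150 = 135 + b)
34111 - w(-20, 216) = 34111 - (135 - 20) = 34111 - 1*115 = 34111 - 115 = 33996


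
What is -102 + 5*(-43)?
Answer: -317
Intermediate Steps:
-102 + 5*(-43) = -102 - 215 = -317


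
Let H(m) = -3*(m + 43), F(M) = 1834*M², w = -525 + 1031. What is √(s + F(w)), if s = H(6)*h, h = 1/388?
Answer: √17672737409005/194 ≈ 21670.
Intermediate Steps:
w = 506
H(m) = -129 - 3*m (H(m) = -3*(43 + m) = -129 - 3*m)
h = 1/388 ≈ 0.0025773
s = -147/388 (s = (-129 - 3*6)*(1/388) = (-129 - 18)*(1/388) = -147*1/388 = -147/388 ≈ -0.37887)
√(s + F(w)) = √(-147/388 + 1834*506²) = √(-147/388 + 1834*256036) = √(-147/388 + 469570024) = √(182193169165/388) = √17672737409005/194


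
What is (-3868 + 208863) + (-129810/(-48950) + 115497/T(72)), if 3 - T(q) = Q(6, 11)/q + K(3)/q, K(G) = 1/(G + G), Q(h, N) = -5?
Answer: 314764744306/1297175 ≈ 2.4265e+5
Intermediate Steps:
K(G) = 1/(2*G)
T(q) = 3 + 29/(6*q) (T(q) = 3 - (-5/q + ((½)/3)/q) = 3 - (-5/q + ((½)*(⅓))/q) = 3 - (-5/q + 1/(6*q)) = 3 - (-29)/(6*q) = 3 + 29/(6*q))
(-3868 + 208863) + (-129810/(-48950) + 115497/T(72)) = (-3868 + 208863) + (-129810/(-48950) + 115497/(3 + (29/6)/72)) = 204995 + (-129810*(-1/48950) + 115497/(3 + (29/6)*(1/72))) = 204995 + (12981/4895 + 115497/(3 + 29/432)) = 204995 + (12981/4895 + 115497/(1325/432)) = 204995 + (12981/4895 + 115497*(432/1325)) = 204995 + (12981/4895 + 49894704/1325) = 204995 + 48850355181/1297175 = 314764744306/1297175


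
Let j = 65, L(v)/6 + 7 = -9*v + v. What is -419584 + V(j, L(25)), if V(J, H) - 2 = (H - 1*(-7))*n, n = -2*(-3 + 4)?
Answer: -417112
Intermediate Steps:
L(v) = -42 - 48*v (L(v) = -42 + 6*(-9*v + v) = -42 + 6*(-8*v) = -42 - 48*v)
n = -2 (n = -2*1 = -2)
V(J, H) = -12 - 2*H (V(J, H) = 2 + (H - 1*(-7))*(-2) = 2 + (H + 7)*(-2) = 2 + (7 + H)*(-2) = 2 + (-14 - 2*H) = -12 - 2*H)
-419584 + V(j, L(25)) = -419584 + (-12 - 2*(-42 - 48*25)) = -419584 + (-12 - 2*(-42 - 1200)) = -419584 + (-12 - 2*(-1242)) = -419584 + (-12 + 2484) = -419584 + 2472 = -417112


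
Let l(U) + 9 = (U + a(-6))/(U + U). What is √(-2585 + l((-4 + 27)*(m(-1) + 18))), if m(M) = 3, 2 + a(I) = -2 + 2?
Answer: I*√2420142018/966 ≈ 50.926*I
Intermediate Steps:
a(I) = -2 (a(I) = -2 + (-2 + 2) = -2 + 0 = -2)
l(U) = -9 + (-2 + U)/(2*U) (l(U) = -9 + (U - 2)/(U + U) = -9 + (-2 + U)/((2*U)) = -9 + (-2 + U)*(1/(2*U)) = -9 + (-2 + U)/(2*U))
√(-2585 + l((-4 + 27)*(m(-1) + 18))) = √(-2585 + (-17/2 - 1/((-4 + 27)*(3 + 18)))) = √(-2585 + (-17/2 - 1/(23*21))) = √(-2585 + (-17/2 - 1/483)) = √(-2585 - 8213/966) = √(-2505323/966) = I*√2420142018/966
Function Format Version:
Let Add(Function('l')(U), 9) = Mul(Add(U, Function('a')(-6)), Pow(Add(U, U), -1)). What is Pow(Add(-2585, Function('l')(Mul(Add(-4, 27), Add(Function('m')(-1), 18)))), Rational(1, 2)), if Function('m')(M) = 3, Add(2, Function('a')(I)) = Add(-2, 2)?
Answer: Mul(Rational(1, 966), I, Pow(2420142018, Rational(1, 2))) ≈ Mul(50.926, I)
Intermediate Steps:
Function('a')(I) = -2 (Function('a')(I) = Add(-2, Add(-2, 2)) = Add(-2, 0) = -2)
Function('l')(U) = Add(-9, Mul(Rational(1, 2), Pow(U, -1), Add(-2, U))) (Function('l')(U) = Add(-9, Mul(Add(U, -2), Pow(Add(U, U), -1))) = Add(-9, Mul(Add(-2, U), Pow(Mul(2, U), -1))) = Add(-9, Mul(Add(-2, U), Mul(Rational(1, 2), Pow(U, -1)))) = Add(-9, Mul(Rational(1, 2), Pow(U, -1), Add(-2, U))))
Pow(Add(-2585, Function('l')(Mul(Add(-4, 27), Add(Function('m')(-1), 18)))), Rational(1, 2)) = Pow(Add(-2585, Add(Rational(-17, 2), Mul(-1, Pow(Mul(Add(-4, 27), Add(3, 18)), -1)))), Rational(1, 2)) = Pow(Add(-2585, Add(Rational(-17, 2), Mul(-1, Pow(Mul(23, 21), -1)))), Rational(1, 2)) = Pow(Add(-2585, Add(Rational(-17, 2), Mul(-1, Pow(483, -1)))), Rational(1, 2)) = Pow(Add(-2585, Add(Rational(-17, 2), Mul(-1, Rational(1, 483)))), Rational(1, 2)) = Pow(Add(-2585, Add(Rational(-17, 2), Rational(-1, 483))), Rational(1, 2)) = Pow(Add(-2585, Rational(-8213, 966)), Rational(1, 2)) = Pow(Rational(-2505323, 966), Rational(1, 2)) = Mul(Rational(1, 966), I, Pow(2420142018, Rational(1, 2)))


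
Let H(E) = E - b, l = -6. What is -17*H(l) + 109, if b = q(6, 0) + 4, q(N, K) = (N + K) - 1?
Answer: 364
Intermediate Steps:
q(N, K) = -1 + K + N (q(N, K) = (K + N) - 1 = -1 + K + N)
b = 9 (b = (-1 + 0 + 6) + 4 = 5 + 4 = 9)
H(E) = -9 + E (H(E) = E - 1*9 = E - 9 = -9 + E)
-17*H(l) + 109 = -17*(-9 - 6) + 109 = -17*(-15) + 109 = 255 + 109 = 364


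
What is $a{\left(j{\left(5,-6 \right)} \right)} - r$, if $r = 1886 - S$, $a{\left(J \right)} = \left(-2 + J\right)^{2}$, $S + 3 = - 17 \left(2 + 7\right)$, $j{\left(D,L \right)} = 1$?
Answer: $-2041$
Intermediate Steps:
$S = -156$ ($S = -3 - 17 \left(2 + 7\right) = -3 - 153 = -156$)
$r = 2042$ ($r = 1886 - -156 = 1886 + 156 = 2042$)
$a{\left(j{\left(5,-6 \right)} \right)} - r = \left(-2 + 1\right)^{2} - 2042 = \left(-1\right)^{2} - 2042 = 1 - 2042 = -2041$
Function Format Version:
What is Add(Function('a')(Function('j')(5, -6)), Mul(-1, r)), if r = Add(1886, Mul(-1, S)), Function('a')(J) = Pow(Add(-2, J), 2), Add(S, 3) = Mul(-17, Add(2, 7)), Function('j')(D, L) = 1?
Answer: -2041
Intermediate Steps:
S = -156 (S = Add(-3, Mul(-17, Add(2, 7))) = Add(-3, Mul(-17, 9)) = Add(-3, -153) = -156)
r = 2042 (r = Add(1886, Mul(-1, -156)) = Add(1886, 156) = 2042)
Add(Function('a')(Function('j')(5, -6)), Mul(-1, r)) = Add(Pow(Add(-2, 1), 2), Mul(-1, 2042)) = Add(Pow(-1, 2), -2042) = Add(1, -2042) = -2041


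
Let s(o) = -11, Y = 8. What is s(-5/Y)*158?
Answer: -1738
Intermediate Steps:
s(-5/Y)*158 = -11*158 = -1738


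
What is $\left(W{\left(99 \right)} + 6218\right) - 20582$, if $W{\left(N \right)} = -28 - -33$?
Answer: $-14359$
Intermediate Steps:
$W{\left(N \right)} = 5$ ($W{\left(N \right)} = -28 + 33 = 5$)
$\left(W{\left(99 \right)} + 6218\right) - 20582 = \left(5 + 6218\right) - 20582 = 6223 - 20582 = -14359$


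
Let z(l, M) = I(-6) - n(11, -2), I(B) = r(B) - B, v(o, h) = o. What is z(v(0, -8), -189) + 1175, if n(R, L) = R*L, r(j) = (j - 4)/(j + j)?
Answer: 7223/6 ≈ 1203.8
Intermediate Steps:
r(j) = (-4 + j)/(2*j) (r(j) = (-4 + j)/((2*j)) = (-4 + j)*(1/(2*j)) = (-4 + j)/(2*j))
n(R, L) = L*R
I(B) = -B + (-4 + B)/(2*B) (I(B) = (-4 + B)/(2*B) - B = -B + (-4 + B)/(2*B))
z(l, M) = 173/6 (z(l, M) = (1/2 - 1*(-6) - 2/(-6)) - (-2)*11 = (1/2 + 6 - 2*(-1/6)) - 1*(-22) = (1/2 + 6 + 1/3) + 22 = 41/6 + 22 = 173/6)
z(v(0, -8), -189) + 1175 = 173/6 + 1175 = 7223/6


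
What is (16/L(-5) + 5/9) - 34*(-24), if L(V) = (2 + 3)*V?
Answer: 183581/225 ≈ 815.92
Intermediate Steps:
L(V) = 5*V
(16/L(-5) + 5/9) - 34*(-24) = (16/((5*(-5))) + 5/9) - 34*(-24) = (16/(-25) + 5*(⅑)) + 816 = (16*(-1/25) + 5/9) + 816 = (-16/25 + 5/9) + 816 = -19/225 + 816 = 183581/225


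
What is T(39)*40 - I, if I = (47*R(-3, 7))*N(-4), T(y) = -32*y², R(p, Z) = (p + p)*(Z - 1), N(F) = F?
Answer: -1953648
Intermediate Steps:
R(p, Z) = 2*p*(-1 + Z) (R(p, Z) = (2*p)*(-1 + Z) = 2*p*(-1 + Z))
I = 6768 (I = (47*(2*(-3)*(-1 + 7)))*(-4) = (47*(2*(-3)*6))*(-4) = (47*(-36))*(-4) = -1692*(-4) = 6768)
T(39)*40 - I = -32*39²*40 - 1*6768 = -32*1521*40 - 6768 = -48672*40 - 6768 = -1946880 - 6768 = -1953648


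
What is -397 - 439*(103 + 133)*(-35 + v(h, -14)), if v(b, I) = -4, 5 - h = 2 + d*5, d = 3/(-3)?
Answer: 4040159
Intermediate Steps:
d = -1 (d = 3*(-1/3) = -1)
h = 8 (h = 5 - (2 - 1*5) = 5 - (2 - 5) = 5 - 1*(-3) = 5 + 3 = 8)
-397 - 439*(103 + 133)*(-35 + v(h, -14)) = -397 - 439*(103 + 133)*(-35 - 4) = -397 - 103604*(-39) = -397 - 439*(-9204) = -397 + 4040556 = 4040159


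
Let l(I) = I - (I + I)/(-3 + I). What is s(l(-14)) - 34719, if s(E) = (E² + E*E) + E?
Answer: -9896801/289 ≈ -34245.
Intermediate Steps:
l(I) = I - 2*I/(-3 + I)
s(E) = E + 2*E² (s(E) = (E² + E²) + E = 2*E² + E = E + 2*E²)
s(l(-14)) - 34719 = (-14*(-5 - 14)/(-3 - 14))*(1 + 2*(-14*(-5 - 14)/(-3 - 14))) - 34719 = (-14*(-19)/(-17))*(1 + 2*(-14*(-19)/(-17))) - 34719 = (-14*(-1/17)*(-19))*(1 + 2*(-14*(-1/17)*(-19))) - 34719 = -266*(1 + 2*(-266/17))/17 - 34719 = -266*(1 - 532/17)/17 - 34719 = -266/17*(-515/17) - 34719 = 136990/289 - 34719 = -9896801/289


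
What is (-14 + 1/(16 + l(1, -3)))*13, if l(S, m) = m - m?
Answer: -2899/16 ≈ -181.19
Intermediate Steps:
l(S, m) = 0
(-14 + 1/(16 + l(1, -3)))*13 = (-14 + 1/(16 + 0))*13 = (-14 + 1/16)*13 = -223/16*13 = -2899/16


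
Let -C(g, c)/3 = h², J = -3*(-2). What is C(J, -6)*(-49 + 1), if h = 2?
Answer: 576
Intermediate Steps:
J = 6
C(g, c) = -12 (C(g, c) = -3*2² = -3*4 = -12)
C(J, -6)*(-49 + 1) = -12*(-49 + 1) = -12*(-48) = 576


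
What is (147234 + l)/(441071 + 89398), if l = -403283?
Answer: -256049/530469 ≈ -0.48268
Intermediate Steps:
(147234 + l)/(441071 + 89398) = (147234 - 403283)/(441071 + 89398) = -256049/530469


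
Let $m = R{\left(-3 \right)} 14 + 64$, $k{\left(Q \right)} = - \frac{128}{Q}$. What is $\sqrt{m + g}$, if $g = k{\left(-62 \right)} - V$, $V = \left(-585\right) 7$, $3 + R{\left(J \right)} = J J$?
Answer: $\frac{\sqrt{4079507}}{31} \approx 65.154$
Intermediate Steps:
$R{\left(J \right)} = -3 + J^{2}$ ($R{\left(J \right)} = -3 + J J = -3 + J^{2}$)
$V = -4095$
$m = 148$ ($m = \left(-3 + \left(-3\right)^{2}\right) 14 + 64 = \left(-3 + 9\right) 14 + 64 = 6 \cdot 14 + 64 = 84 + 64 = 148$)
$g = \frac{127009}{31}$ ($g = - \frac{128}{-62} - -4095 = \left(-128\right) \left(- \frac{1}{62}\right) + 4095 = \frac{64}{31} + 4095 = \frac{127009}{31} \approx 4097.1$)
$\sqrt{m + g} = \sqrt{148 + \frac{127009}{31}} = \sqrt{\frac{131597}{31}} = \frac{\sqrt{4079507}}{31}$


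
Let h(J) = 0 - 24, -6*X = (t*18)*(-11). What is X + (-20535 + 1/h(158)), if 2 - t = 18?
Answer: -505513/24 ≈ -21063.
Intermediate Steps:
t = -16 (t = 2 - 1*18 = 2 - 18 = -16)
X = -528 (X = -(-16*18)*(-11)/6 = -(-48)*(-11) = -1/6*3168 = -528)
h(J) = -24
X + (-20535 + 1/h(158)) = -528 + (-20535 + 1/(-24)) = -528 + (-20535 - 1/24) = -528 - 492841/24 = -505513/24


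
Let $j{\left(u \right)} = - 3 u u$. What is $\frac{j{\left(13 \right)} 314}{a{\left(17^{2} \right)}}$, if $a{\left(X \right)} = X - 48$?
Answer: $- \frac{159198}{241} \approx -660.57$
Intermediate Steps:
$j{\left(u \right)} = - 3 u^{2}$
$a{\left(X \right)} = -48 + X$
$\frac{j{\left(13 \right)} 314}{a{\left(17^{2} \right)}} = \frac{- 3 \cdot 13^{2} \cdot 314}{-48 + 17^{2}} = \frac{\left(-3\right) 169 \cdot 314}{-48 + 289} = \frac{\left(-507\right) 314}{241} = \left(-159198\right) \frac{1}{241} = - \frac{159198}{241}$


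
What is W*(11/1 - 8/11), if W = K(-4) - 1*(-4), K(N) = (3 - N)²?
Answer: 5989/11 ≈ 544.45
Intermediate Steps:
W = 53 (W = (-3 - 4)² - 1*(-4) = (-7)² + 4 = 49 + 4 = 53)
W*(11/1 - 8/11) = 53*(11/1 - 8/11) = 53*(11*1 - 8*1/11) = 53*(11 - 8/11) = 53*(113/11) = 5989/11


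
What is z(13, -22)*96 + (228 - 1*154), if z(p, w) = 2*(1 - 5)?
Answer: -694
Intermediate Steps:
z(p, w) = -8 (z(p, w) = 2*(-4) = -8)
z(13, -22)*96 + (228 - 1*154) = -8*96 + (228 - 1*154) = -768 + (228 - 154) = -768 + 74 = -694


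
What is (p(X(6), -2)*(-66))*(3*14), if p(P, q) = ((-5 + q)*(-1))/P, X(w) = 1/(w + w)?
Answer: -232848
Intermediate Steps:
X(w) = 1/(2*w)
p(P, q) = (5 - q)/P
(p(X(6), -2)*(-66))*(3*14) = (((5 - 1*(-2))/(((½)/6)))*(-66))*(3*14) = (((5 + 2)/(((½)*(⅙))))*(-66))*42 = ((7/(1/12))*(-66))*42 = ((12*7)*(-66))*42 = (84*(-66))*42 = -5544*42 = -232848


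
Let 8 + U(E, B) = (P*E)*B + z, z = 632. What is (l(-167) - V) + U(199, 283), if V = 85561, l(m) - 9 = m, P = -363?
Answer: -20528166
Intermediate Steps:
l(m) = 9 + m
U(E, B) = 624 - 363*B*E (U(E, B) = -8 + ((-363*E)*B + 632) = -8 + (-363*B*E + 632) = -8 + (632 - 363*B*E) = 624 - 363*B*E)
(l(-167) - V) + U(199, 283) = ((9 - 167) - 1*85561) + (624 - 363*283*199) = (-158 - 85561) + (624 - 20443071) = -85719 - 20442447 = -20528166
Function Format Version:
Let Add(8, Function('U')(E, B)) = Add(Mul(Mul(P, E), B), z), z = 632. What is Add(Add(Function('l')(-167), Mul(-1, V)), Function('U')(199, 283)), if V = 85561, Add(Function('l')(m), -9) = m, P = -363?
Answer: -20528166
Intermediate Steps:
Function('l')(m) = Add(9, m)
Function('U')(E, B) = Add(624, Mul(-363, B, E)) (Function('U')(E, B) = Add(-8, Add(Mul(Mul(-363, E), B), 632)) = Add(-8, Add(Mul(-363, B, E), 632)) = Add(-8, Add(632, Mul(-363, B, E))) = Add(624, Mul(-363, B, E)))
Add(Add(Function('l')(-167), Mul(-1, V)), Function('U')(199, 283)) = Add(Add(Add(9, -167), Mul(-1, 85561)), Add(624, Mul(-363, 283, 199))) = Add(Add(-158, -85561), Add(624, -20443071)) = Add(-85719, -20442447) = -20528166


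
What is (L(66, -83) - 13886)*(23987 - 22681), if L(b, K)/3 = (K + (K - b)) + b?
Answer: -18785504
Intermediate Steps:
L(b, K) = 6*K (L(b, K) = 3*((K + (K - b)) + b) = 3*((-b + 2*K) + b) = 3*(2*K) = 6*K)
(L(66, -83) - 13886)*(23987 - 22681) = (6*(-83) - 13886)*(23987 - 22681) = (-498 - 13886)*1306 = -14384*1306 = -18785504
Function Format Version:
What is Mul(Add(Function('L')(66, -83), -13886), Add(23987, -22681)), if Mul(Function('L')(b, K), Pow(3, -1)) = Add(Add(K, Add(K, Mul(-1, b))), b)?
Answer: -18785504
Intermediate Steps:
Function('L')(b, K) = Mul(6, K) (Function('L')(b, K) = Mul(3, Add(Add(K, Add(K, Mul(-1, b))), b)) = Mul(3, Add(Add(Mul(-1, b), Mul(2, K)), b)) = Mul(3, Mul(2, K)) = Mul(6, K))
Mul(Add(Function('L')(66, -83), -13886), Add(23987, -22681)) = Mul(Add(Mul(6, -83), -13886), Add(23987, -22681)) = Mul(Add(-498, -13886), 1306) = Mul(-14384, 1306) = -18785504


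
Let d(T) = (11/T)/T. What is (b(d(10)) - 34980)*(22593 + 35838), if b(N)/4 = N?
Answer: -51097266759/25 ≈ -2.0439e+9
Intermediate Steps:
d(T) = 11/T²
b(N) = 4*N
(b(d(10)) - 34980)*(22593 + 35838) = (4*(11/10²) - 34980)*(22593 + 35838) = (4*(11*(1/100)) - 34980)*58431 = (4*(11/100) - 34980)*58431 = (11/25 - 34980)*58431 = -874489/25*58431 = -51097266759/25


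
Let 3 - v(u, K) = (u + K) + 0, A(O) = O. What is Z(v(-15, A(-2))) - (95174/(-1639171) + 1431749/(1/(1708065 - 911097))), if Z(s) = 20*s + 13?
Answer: -1870389406859807675/1639171 ≈ -1.1411e+12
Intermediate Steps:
v(u, K) = 3 - K - u (v(u, K) = 3 - ((u + K) + 0) = 3 - ((K + u) + 0) = 3 - (K + u) = 3 + (-K - u) = 3 - K - u)
Z(s) = 13 + 20*s
Z(v(-15, A(-2))) - (95174/(-1639171) + 1431749/(1/(1708065 - 911097))) = (13 + 20*(3 - 1*(-2) - 1*(-15))) - (95174/(-1639171) + 1431749/(1/(1708065 - 911097))) = (13 + 20*(3 + 2 + 15)) - (95174*(-1/1639171) + 1431749/(1/796968)) = (13 + 20*20) - (-95174/1639171 + 1431749/(1/796968)) = (13 + 400) - (-95174/1639171 + 1431749*796968) = 413 - (-95174/1639171 + 1141058137032) = 413 - 1*1870389407536785298/1639171 = 413 - 1870389407536785298/1639171 = -1870389406859807675/1639171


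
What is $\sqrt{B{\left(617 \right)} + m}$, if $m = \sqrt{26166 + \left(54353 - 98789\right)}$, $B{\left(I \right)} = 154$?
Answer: $\sqrt{154 + 3 i \sqrt{2030}} \approx 13.396 + 5.045 i$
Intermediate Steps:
$m = 3 i \sqrt{2030}$ ($m = \sqrt{26166 + \left(54353 - 98789\right)} = \sqrt{26166 - 44436} = \sqrt{-18270} = 3 i \sqrt{2030} \approx 135.17 i$)
$\sqrt{B{\left(617 \right)} + m} = \sqrt{154 + 3 i \sqrt{2030}}$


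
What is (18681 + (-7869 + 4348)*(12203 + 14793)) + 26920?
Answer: -95007315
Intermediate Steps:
(18681 + (-7869 + 4348)*(12203 + 14793)) + 26920 = (18681 - 3521*26996) + 26920 = (18681 - 95052916) + 26920 = -95034235 + 26920 = -95007315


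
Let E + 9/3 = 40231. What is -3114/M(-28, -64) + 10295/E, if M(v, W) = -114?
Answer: 21073937/764332 ≈ 27.572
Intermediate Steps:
E = 40228 (E = -3 + 40231 = 40228)
-3114/M(-28, -64) + 10295/E = -3114/(-114) + 10295/40228 = -3114*(-1/114) + 10295*(1/40228) = 519/19 + 10295/40228 = 21073937/764332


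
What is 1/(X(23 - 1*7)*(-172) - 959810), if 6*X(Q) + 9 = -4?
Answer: -3/2878312 ≈ -1.0423e-6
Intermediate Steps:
X(Q) = -13/6 (X(Q) = -3/2 + (⅙)*(-4) = -3/2 - ⅔ = -13/6)
1/(X(23 - 1*7)*(-172) - 959810) = 1/(-13/6*(-172) - 959810) = 1/(1118/3 - 959810) = 1/(-2878312/3) = -3/2878312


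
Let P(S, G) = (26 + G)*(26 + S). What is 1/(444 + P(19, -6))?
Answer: 1/1344 ≈ 0.00074405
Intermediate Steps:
1/(444 + P(19, -6)) = 1/(444 + (676 + 26*(-6) + 26*19 - 6*19)) = 1/(444 + (676 - 156 + 494 - 114)) = 1/(444 + 900) = 1/1344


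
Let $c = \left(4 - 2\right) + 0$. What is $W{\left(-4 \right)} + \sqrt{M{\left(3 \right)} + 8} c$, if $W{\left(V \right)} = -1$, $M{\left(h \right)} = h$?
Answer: $-1 + 2 \sqrt{11} \approx 5.6332$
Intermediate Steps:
$c = 2$ ($c = 2 + 0 = 2$)
$W{\left(-4 \right)} + \sqrt{M{\left(3 \right)} + 8} c = -1 + \sqrt{3 + 8} \cdot 2 = -1 + \sqrt{11} \cdot 2 = -1 + 2 \sqrt{11}$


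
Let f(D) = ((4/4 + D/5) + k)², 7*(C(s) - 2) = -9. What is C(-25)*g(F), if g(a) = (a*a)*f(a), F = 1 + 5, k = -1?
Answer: 1296/35 ≈ 37.029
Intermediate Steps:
C(s) = 5/7 (C(s) = 2 + (⅐)*(-9) = 2 - 9/7 = 5/7)
f(D) = D²/25 (f(D) = ((4/4 + D/5) - 1)² = ((4*(¼) + D*(⅕)) - 1)² = ((1 + D/5) - 1)² = (D/5)² = D²/25)
F = 6
g(a) = a⁴/25 (g(a) = (a*a)*(a²/25) = a²*(a²/25) = a⁴/25)
C(-25)*g(F) = 5*((1/25)*6⁴)/7 = 5*((1/25)*1296)/7 = (5/7)*(1296/25) = 1296/35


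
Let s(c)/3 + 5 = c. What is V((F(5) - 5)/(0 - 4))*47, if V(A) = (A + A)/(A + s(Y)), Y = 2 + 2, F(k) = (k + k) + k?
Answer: 470/11 ≈ 42.727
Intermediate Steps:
F(k) = 3*k (F(k) = 2*k + k = 3*k)
Y = 4
s(c) = -15 + 3*c
V(A) = 2*A/(-3 + A) (V(A) = (A + A)/(A + (-15 + 3*4)) = (2*A)/(A + (-15 + 12)) = (2*A)/(A - 3) = (2*A)/(-3 + A) = 2*A/(-3 + A))
V((F(5) - 5)/(0 - 4))*47 = (2*((3*5 - 5)/(0 - 4))/(-3 + (3*5 - 5)/(0 - 4)))*47 = (2*((15 - 5)/(-4))/(-3 + (15 - 5)/(-4)))*47 = (2*(10*(-¼))/(-3 + 10*(-¼)))*47 = (2*(-5/2)/(-3 - 5/2))*47 = (2*(-5/2)/(-11/2))*47 = (2*(-5/2)*(-2/11))*47 = (10/11)*47 = 470/11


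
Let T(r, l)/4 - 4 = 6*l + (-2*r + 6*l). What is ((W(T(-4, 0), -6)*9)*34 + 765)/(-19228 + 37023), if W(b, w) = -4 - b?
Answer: -15147/17795 ≈ -0.85119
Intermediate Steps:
T(r, l) = 16 - 8*r + 48*l (T(r, l) = 16 + 4*(6*l + (-2*r + 6*l)) = 16 + 4*(-2*r + 12*l) = 16 + (-8*r + 48*l) = 16 - 8*r + 48*l)
((W(T(-4, 0), -6)*9)*34 + 765)/(-19228 + 37023) = (((-4 - (16 - 8*(-4) + 48*0))*9)*34 + 765)/(-19228 + 37023) = (((-4 - (16 + 32 + 0))*9)*34 + 765)/17795 = (((-4 - 1*48)*9)*34 + 765)*(1/17795) = (((-4 - 48)*9)*34 + 765)*(1/17795) = (-52*9*34 + 765)*(1/17795) = (-468*34 + 765)*(1/17795) = (-15912 + 765)*(1/17795) = -15147*1/17795 = -15147/17795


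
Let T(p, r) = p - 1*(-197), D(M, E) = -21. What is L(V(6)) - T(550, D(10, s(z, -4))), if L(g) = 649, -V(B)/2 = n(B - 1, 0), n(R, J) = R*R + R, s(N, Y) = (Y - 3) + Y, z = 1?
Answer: -98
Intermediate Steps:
s(N, Y) = -3 + 2*Y (s(N, Y) = (-3 + Y) + Y = -3 + 2*Y)
n(R, J) = R + R² (n(R, J) = R² + R = R + R²)
V(B) = -2*B*(-1 + B) (V(B) = -2*(B - 1)*(1 + (B - 1)) = -2*(-1 + B)*(1 + (-1 + B)) = -2*(-1 + B)*B = -2*B*(-1 + B))
T(p, r) = 197 + p (T(p, r) = p + 197 = 197 + p)
L(V(6)) - T(550, D(10, s(z, -4))) = 649 - (197 + 550) = 649 - 1*747 = 649 - 747 = -98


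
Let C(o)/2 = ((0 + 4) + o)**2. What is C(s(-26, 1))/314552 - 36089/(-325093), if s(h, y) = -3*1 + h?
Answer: 5879116689/51129326668 ≈ 0.11499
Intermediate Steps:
s(h, y) = -3 + h
C(o) = 2*(4 + o)**2 (C(o) = 2*((0 + 4) + o)**2 = 2*(4 + o)**2)
C(s(-26, 1))/314552 - 36089/(-325093) = (2*(4 + (-3 - 26))**2)/314552 - 36089/(-325093) = (2*(4 - 29)**2)*(1/314552) - 36089*(-1/325093) = (2*(-25)**2)*(1/314552) + 36089/325093 = (2*625)*(1/314552) + 36089/325093 = 1250*(1/314552) + 36089/325093 = 625/157276 + 36089/325093 = 5879116689/51129326668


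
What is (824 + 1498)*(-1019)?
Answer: -2366118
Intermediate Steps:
(824 + 1498)*(-1019) = 2322*(-1019) = -2366118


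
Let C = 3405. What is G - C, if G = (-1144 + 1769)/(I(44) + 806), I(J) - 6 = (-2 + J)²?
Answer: -8770655/2576 ≈ -3404.8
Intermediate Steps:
I(J) = 6 + (-2 + J)²
G = 625/2576 (G = (-1144 + 1769)/((6 + (-2 + 44)²) + 806) = 625/((6 + 42²) + 806) = 625/((6 + 1764) + 806) = 625/(1770 + 806) = 625/2576 ≈ 0.24262)
G - C = 625/2576 - 1*3405 = 625/2576 - 3405 = -8770655/2576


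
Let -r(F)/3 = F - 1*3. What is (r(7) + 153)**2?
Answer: 19881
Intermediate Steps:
r(F) = 9 - 3*F (r(F) = -3*(F - 1*3) = -3*(F - 3) = -3*(-3 + F) = 9 - 3*F)
(r(7) + 153)**2 = ((9 - 3*7) + 153)**2 = ((9 - 21) + 153)**2 = (-12 + 153)**2 = 141**2 = 19881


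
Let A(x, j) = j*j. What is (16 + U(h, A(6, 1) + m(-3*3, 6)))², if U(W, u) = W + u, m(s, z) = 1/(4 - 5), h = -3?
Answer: 169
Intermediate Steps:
A(x, j) = j²
m(s, z) = -1 (m(s, z) = 1/(-1) = -1)
(16 + U(h, A(6, 1) + m(-3*3, 6)))² = (16 + (-3 + (1² - 1)))² = (16 + (-3 + (1 - 1)))² = (16 + (-3 + 0))² = (16 - 3)² = 13² = 169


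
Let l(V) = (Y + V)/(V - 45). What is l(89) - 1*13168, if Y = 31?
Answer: -144818/11 ≈ -13165.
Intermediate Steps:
l(V) = (31 + V)/(-45 + V) (l(V) = (31 + V)/(V - 45) = (31 + V)/(-45 + V))
l(89) - 1*13168 = (31 + 89)/(-45 + 89) - 1*13168 = 120/44 - 13168 = (1/44)*120 - 13168 = 30/11 - 13168 = -144818/11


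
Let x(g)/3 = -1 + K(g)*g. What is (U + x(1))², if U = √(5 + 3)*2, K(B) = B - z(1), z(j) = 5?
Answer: 257 - 120*√2 ≈ 87.294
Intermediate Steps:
K(B) = -5 + B (K(B) = B - 1*5 = B - 5 = -5 + B)
x(g) = -3 + 3*g*(-5 + g) (x(g) = 3*(-1 + (-5 + g)*g) = 3*(-1 + g*(-5 + g)) = -3 + 3*g*(-5 + g))
U = 4*√2 (U = √8*2 = (2*√2)*2 = 4*√2 ≈ 5.6569)
(U + x(1))² = (4*√2 + (-3 + 3*1*(-5 + 1)))² = (4*√2 + (-3 + 3*1*(-4)))² = (4*√2 + (-3 - 12))² = (4*√2 - 15)² = (-15 + 4*√2)²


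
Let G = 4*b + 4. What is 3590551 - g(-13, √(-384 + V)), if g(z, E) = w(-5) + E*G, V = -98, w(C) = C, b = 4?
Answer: 3590556 - 20*I*√482 ≈ 3.5906e+6 - 439.09*I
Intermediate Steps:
G = 20 (G = 4*4 + 4 = 16 + 4 = 20)
g(z, E) = -5 + 20*E (g(z, E) = -5 + E*20 = -5 + 20*E)
3590551 - g(-13, √(-384 + V)) = 3590551 - (-5 + 20*√(-384 - 98)) = 3590551 - (-5 + 20*√(-482)) = 3590551 - (-5 + 20*(I*√482)) = 3590551 - (-5 + 20*I*√482) = 3590551 + (5 - 20*I*√482) = 3590556 - 20*I*√482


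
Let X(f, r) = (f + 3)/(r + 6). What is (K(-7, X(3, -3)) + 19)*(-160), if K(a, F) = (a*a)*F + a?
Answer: -17600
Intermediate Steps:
X(f, r) = (3 + f)/(6 + r)
K(a, F) = a + F*a² (K(a, F) = a²*F + a = F*a² + a = a + F*a²)
(K(-7, X(3, -3)) + 19)*(-160) = (-7*(1 + ((3 + 3)/(6 - 3))*(-7)) + 19)*(-160) = (-7*(1 + (6/3)*(-7)) + 19)*(-160) = (-7*(1 + ((⅓)*6)*(-7)) + 19)*(-160) = (-7*(1 + 2*(-7)) + 19)*(-160) = (-7*(1 - 14) + 19)*(-160) = (-7*(-13) + 19)*(-160) = (91 + 19)*(-160) = 110*(-160) = -17600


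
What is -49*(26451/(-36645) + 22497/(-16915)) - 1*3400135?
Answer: -20071542433651/5903335 ≈ -3.4000e+6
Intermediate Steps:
-49*(26451/(-36645) + 22497/(-16915)) - 1*3400135 = -49*(26451*(-1/36645) + 22497*(-1/16915)) - 3400135 = -49*(-8817/12215 - 22497/16915) - 3400135 = -49*(-84788082/41323345) - 3400135 = 593516574/5903335 - 3400135 = -20071542433651/5903335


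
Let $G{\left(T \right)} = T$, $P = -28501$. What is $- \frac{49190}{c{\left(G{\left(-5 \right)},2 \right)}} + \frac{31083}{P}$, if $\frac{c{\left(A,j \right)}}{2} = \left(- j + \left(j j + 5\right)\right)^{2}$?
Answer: $- \frac{702505162}{1396549} \approx -503.03$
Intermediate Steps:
$c{\left(A,j \right)} = 2 \left(5 + j^{2} - j\right)^{2}$ ($c{\left(A,j \right)} = 2 \left(- j + \left(j j + 5\right)\right)^{2} = 2 \left(- j + \left(j^{2} + 5\right)\right)^{2} = 2 \left(- j + \left(5 + j^{2}\right)\right)^{2} = 2 \left(5 + j^{2} - j\right)^{2}$)
$- \frac{49190}{c{\left(G{\left(-5 \right)},2 \right)}} + \frac{31083}{P} = - \frac{49190}{2 \left(5 + 2^{2} - 2\right)^{2}} + \frac{31083}{-28501} = - \frac{49190}{2 \left(5 + 4 - 2\right)^{2}} + 31083 \left(- \frac{1}{28501}\right) = - \frac{49190}{2 \cdot 7^{2}} - \frac{31083}{28501} = - \frac{49190}{2 \cdot 49} - \frac{31083}{28501} = - \frac{49190}{98} - \frac{31083}{28501} = \left(-49190\right) \frac{1}{98} - \frac{31083}{28501} = - \frac{24595}{49} - \frac{31083}{28501} = - \frac{702505162}{1396549}$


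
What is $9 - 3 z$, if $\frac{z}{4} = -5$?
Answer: $69$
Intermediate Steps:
$z = -20$ ($z = 4 \left(-5\right) = -20$)
$9 - 3 z = 9 - -60 = 9 + 60 = 69$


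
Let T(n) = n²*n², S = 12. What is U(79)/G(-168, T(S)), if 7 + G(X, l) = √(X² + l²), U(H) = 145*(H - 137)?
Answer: -58870/430009871 - 201840*√746545/430009871 ≈ -0.40570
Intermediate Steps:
U(H) = -19865 + 145*H (U(H) = 145*(-137 + H) = -19865 + 145*H)
T(n) = n⁴
G(X, l) = -7 + √(X² + l²)
U(79)/G(-168, T(S)) = (-19865 + 145*79)/(-7 + √((-168)² + (12⁴)²)) = (-19865 + 11455)/(-7 + √(28224 + 20736²)) = -8410/(-7 + √(28224 + 429981696)) = -8410/(-7 + √430009920) = -8410/(-7 + 24*√746545)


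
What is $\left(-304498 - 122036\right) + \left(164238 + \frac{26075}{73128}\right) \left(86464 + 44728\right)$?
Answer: $\frac{196955020269767}{9141} \approx 2.1546 \cdot 10^{10}$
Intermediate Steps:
$\left(-304498 - 122036\right) + \left(164238 + \frac{26075}{73128}\right) \left(86464 + 44728\right) = -426534 + \left(164238 + 26075 \cdot \frac{1}{73128}\right) 131192 = -426534 + \left(164238 + \frac{26075}{73128}\right) 131192 = -426534 + \frac{12010422539}{73128} \cdot 131192 = -426534 + \frac{196958919217061}{9141} = \frac{196955020269767}{9141}$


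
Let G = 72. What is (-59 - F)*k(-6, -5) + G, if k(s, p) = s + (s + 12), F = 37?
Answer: 72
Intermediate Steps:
k(s, p) = 12 + 2*s (k(s, p) = s + (12 + s) = 12 + 2*s)
(-59 - F)*k(-6, -5) + G = (-59 - 1*37)*(12 + 2*(-6)) + 72 = (-59 - 37)*(12 - 12) + 72 = -96*0 + 72 = 0 + 72 = 72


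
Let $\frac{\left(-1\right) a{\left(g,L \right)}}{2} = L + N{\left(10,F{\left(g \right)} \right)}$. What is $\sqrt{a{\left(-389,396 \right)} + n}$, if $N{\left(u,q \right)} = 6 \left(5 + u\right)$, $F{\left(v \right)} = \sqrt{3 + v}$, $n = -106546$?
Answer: $i \sqrt{107518} \approx 327.9 i$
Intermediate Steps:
$N{\left(u,q \right)} = 30 + 6 u$
$a{\left(g,L \right)} = -180 - 2 L$ ($a{\left(g,L \right)} = - 2 \left(L + \left(30 + 6 \cdot 10\right)\right) = - 2 \left(L + \left(30 + 60\right)\right) = - 2 \left(L + 90\right) = - 2 \left(90 + L\right) = -180 - 2 L$)
$\sqrt{a{\left(-389,396 \right)} + n} = \sqrt{\left(-180 - 792\right) - 106546} = \sqrt{-972 - 106546} = \sqrt{-107518} = i \sqrt{107518}$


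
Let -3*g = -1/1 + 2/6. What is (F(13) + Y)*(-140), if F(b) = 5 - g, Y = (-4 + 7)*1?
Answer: -9800/9 ≈ -1088.9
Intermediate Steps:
Y = 3 (Y = 3*1 = 3)
g = 2/9 (g = -(-1/1 + 2/6)/3 = -(-1*1 + 2*(⅙))/3 = -(-1 + ⅓)/3 = -⅓*(-⅔) = 2/9 ≈ 0.22222)
F(b) = 43/9 (F(b) = 5 - 1*2/9 = 5 - 2/9 = 43/9)
(F(13) + Y)*(-140) = (43/9 + 3)*(-140) = (70/9)*(-140) = -9800/9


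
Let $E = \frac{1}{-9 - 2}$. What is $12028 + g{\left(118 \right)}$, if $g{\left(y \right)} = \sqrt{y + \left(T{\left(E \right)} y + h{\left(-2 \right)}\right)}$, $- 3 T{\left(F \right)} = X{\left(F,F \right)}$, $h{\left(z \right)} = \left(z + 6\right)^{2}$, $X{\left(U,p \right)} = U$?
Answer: $12028 + \frac{2 \sqrt{37455}}{33} \approx 12040.0$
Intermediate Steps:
$h{\left(z \right)} = \left(6 + z\right)^{2}$
$E = - \frac{1}{11}$ ($E = \frac{1}{-11} = - \frac{1}{11} \approx -0.090909$)
$T{\left(F \right)} = - \frac{F}{3}$
$g{\left(y \right)} = \sqrt{16 + \frac{34 y}{33}}$ ($g{\left(y \right)} = \sqrt{y + \left(\left(- \frac{1}{3}\right) \left(- \frac{1}{11}\right) y + \left(6 - 2\right)^{2}\right)} = \sqrt{y + \left(\frac{y}{33} + 4^{2}\right)} = \sqrt{y + \left(\frac{y}{33} + 16\right)} = \sqrt{y + \left(16 + \frac{y}{33}\right)} = \sqrt{16 + \frac{34 y}{33}}$)
$12028 + g{\left(118 \right)} = 12028 + \frac{\sqrt{17424 + 1122 \cdot 118}}{33} = 12028 + \frac{\sqrt{17424 + 132396}}{33} = 12028 + \frac{\sqrt{149820}}{33} = 12028 + \frac{2 \sqrt{37455}}{33}$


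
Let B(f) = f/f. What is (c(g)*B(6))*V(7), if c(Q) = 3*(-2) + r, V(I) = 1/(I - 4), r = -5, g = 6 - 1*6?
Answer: -11/3 ≈ -3.6667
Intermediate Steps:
g = 0 (g = 6 - 6 = 0)
V(I) = 1/(-4 + I)
B(f) = 1
c(Q) = -11 (c(Q) = 3*(-2) - 5 = -6 - 5 = -11)
(c(g)*B(6))*V(7) = (-11*1)/(-4 + 7) = -11/3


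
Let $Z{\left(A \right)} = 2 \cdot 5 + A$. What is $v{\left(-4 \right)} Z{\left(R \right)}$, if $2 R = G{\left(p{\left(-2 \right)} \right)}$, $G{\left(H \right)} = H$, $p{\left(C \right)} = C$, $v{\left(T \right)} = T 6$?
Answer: $-216$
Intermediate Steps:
$v{\left(T \right)} = 6 T$
$R = -1$ ($R = \frac{1}{2} \left(-2\right) = -1$)
$Z{\left(A \right)} = 10 + A$
$v{\left(-4 \right)} Z{\left(R \right)} = 6 \left(-4\right) \left(10 - 1\right) = \left(-24\right) 9 = -216$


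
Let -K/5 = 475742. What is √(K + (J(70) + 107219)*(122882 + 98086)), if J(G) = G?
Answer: √23705057042 ≈ 1.5396e+5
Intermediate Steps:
K = -2378710 (K = -5*475742 = -2378710)
√(K + (J(70) + 107219)*(122882 + 98086)) = √(-2378710 + (70 + 107219)*(122882 + 98086)) = √(-2378710 + 107289*220968) = √(-2378710 + 23707435752) = √23705057042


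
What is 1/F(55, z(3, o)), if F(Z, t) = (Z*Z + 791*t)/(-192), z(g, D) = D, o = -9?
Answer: 96/2047 ≈ 0.046898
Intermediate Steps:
F(Z, t) = -791*t/192 - Z²/192 (F(Z, t) = (Z² + 791*t)*(-1/192) = -791*t/192 - Z²/192)
1/F(55, z(3, o)) = 1/(-791/192*(-9) - 1/192*55²) = 1/(2373/64 - 1/192*3025) = 1/(2373/64 - 3025/192) = 1/(2047/96) = 96/2047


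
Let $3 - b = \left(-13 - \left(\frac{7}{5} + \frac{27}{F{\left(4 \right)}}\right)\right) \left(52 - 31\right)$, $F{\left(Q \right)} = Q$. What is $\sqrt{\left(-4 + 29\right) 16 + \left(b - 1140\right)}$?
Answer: $\frac{i \sqrt{29285}}{10} \approx 17.113 i$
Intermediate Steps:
$b = \frac{8943}{20}$ ($b = 3 - \left(-13 - \left(\frac{7}{5} + \frac{27}{4}\right)\right) \left(52 - 31\right) = 3 - \left(-13 - \frac{163}{20}\right) 21 = 3 - \left(- \frac{423}{20}\right) 21 = 3 - - \frac{8883}{20} = 3 + \frac{8883}{20} = \frac{8943}{20} \approx 447.15$)
$\sqrt{\left(-4 + 29\right) 16 + \left(b - 1140\right)} = \sqrt{\left(-4 + 29\right) 16 + \left(\frac{8943}{20} - 1140\right)} = \sqrt{25 \cdot 16 + \left(\frac{8943}{20} - 1140\right)} = \sqrt{400 - \frac{13857}{20}} = \sqrt{- \frac{5857}{20}} = \frac{i \sqrt{29285}}{10}$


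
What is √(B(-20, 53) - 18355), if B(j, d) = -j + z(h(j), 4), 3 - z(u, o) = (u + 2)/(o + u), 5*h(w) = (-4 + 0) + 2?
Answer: 8*I*√2578/3 ≈ 135.4*I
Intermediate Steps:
h(w) = -⅖ (h(w) = ((-4 + 0) + 2)/5 = (-4 + 2)/5 = (⅕)*(-2) = -⅖)
z(u, o) = 3 - (2 + u)/(o + u) (z(u, o) = 3 - (u + 2)/(o + u) = 3 - (2 + u)/(o + u))
B(j, d) = 23/9 - j (B(j, d) = -j + (-2 + 2*(-⅖) + 3*4)/(4 - ⅖) = -j + (-2 - ⅘ + 12)/(18/5) = -j + (5/18)*(46/5) = -j + 23/9 = 23/9 - j)
√(B(-20, 53) - 18355) = √((23/9 - 1*(-20)) - 18355) = √((23/9 + 20) - 18355) = √(203/9 - 18355) = √(-164992/9) = 8*I*√2578/3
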